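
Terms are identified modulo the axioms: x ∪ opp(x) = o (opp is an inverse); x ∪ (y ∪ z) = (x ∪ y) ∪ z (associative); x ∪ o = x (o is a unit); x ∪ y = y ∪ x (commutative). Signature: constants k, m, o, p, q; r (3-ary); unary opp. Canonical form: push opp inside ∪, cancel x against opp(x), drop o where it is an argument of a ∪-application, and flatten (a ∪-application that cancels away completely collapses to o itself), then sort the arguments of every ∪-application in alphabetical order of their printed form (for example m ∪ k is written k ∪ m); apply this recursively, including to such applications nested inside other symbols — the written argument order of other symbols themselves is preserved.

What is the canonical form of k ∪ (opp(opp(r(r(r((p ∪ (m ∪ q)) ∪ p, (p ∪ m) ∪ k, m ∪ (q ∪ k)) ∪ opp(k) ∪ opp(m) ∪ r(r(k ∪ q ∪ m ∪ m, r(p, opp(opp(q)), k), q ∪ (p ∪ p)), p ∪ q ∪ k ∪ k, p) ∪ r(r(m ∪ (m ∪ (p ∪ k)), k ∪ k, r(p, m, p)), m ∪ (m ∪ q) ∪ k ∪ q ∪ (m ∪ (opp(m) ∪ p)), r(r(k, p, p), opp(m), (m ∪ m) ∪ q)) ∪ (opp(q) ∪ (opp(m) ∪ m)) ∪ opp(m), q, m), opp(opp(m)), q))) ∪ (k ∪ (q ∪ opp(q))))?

Push opp inside:  distribute opp over ∪ and collapse double opp
Inverses cancel:  q cancels
Collect terms:  k ∪ k ∪ r(r(opp(k) ∪ opp(m) ∪ opp(m) ∪ opp(q) ∪ r(m ∪ p ∪ p ∪ q, k ∪ m ∪ p, k ∪ m ∪ q) ∪ r(r(k ∪ m ∪ m ∪ p, k ∪ k, r(p, m, p)), k ∪ m ∪ m ∪ p ∪ q ∪ q, r(r(k, p, p), opp(m), m ∪ m ∪ q)) ∪ r(r(k ∪ m ∪ m ∪ q, r(p, q, k), p ∪ p ∪ q), k ∪ k ∪ p ∪ q, p), q, m), m, q)

Answer: k ∪ k ∪ r(r(opp(k) ∪ opp(m) ∪ opp(m) ∪ opp(q) ∪ r(m ∪ p ∪ p ∪ q, k ∪ m ∪ p, k ∪ m ∪ q) ∪ r(r(k ∪ m ∪ m ∪ p, k ∪ k, r(p, m, p)), k ∪ m ∪ m ∪ p ∪ q ∪ q, r(r(k, p, p), opp(m), m ∪ m ∪ q)) ∪ r(r(k ∪ m ∪ m ∪ q, r(p, q, k), p ∪ p ∪ q), k ∪ k ∪ p ∪ q, p), q, m), m, q)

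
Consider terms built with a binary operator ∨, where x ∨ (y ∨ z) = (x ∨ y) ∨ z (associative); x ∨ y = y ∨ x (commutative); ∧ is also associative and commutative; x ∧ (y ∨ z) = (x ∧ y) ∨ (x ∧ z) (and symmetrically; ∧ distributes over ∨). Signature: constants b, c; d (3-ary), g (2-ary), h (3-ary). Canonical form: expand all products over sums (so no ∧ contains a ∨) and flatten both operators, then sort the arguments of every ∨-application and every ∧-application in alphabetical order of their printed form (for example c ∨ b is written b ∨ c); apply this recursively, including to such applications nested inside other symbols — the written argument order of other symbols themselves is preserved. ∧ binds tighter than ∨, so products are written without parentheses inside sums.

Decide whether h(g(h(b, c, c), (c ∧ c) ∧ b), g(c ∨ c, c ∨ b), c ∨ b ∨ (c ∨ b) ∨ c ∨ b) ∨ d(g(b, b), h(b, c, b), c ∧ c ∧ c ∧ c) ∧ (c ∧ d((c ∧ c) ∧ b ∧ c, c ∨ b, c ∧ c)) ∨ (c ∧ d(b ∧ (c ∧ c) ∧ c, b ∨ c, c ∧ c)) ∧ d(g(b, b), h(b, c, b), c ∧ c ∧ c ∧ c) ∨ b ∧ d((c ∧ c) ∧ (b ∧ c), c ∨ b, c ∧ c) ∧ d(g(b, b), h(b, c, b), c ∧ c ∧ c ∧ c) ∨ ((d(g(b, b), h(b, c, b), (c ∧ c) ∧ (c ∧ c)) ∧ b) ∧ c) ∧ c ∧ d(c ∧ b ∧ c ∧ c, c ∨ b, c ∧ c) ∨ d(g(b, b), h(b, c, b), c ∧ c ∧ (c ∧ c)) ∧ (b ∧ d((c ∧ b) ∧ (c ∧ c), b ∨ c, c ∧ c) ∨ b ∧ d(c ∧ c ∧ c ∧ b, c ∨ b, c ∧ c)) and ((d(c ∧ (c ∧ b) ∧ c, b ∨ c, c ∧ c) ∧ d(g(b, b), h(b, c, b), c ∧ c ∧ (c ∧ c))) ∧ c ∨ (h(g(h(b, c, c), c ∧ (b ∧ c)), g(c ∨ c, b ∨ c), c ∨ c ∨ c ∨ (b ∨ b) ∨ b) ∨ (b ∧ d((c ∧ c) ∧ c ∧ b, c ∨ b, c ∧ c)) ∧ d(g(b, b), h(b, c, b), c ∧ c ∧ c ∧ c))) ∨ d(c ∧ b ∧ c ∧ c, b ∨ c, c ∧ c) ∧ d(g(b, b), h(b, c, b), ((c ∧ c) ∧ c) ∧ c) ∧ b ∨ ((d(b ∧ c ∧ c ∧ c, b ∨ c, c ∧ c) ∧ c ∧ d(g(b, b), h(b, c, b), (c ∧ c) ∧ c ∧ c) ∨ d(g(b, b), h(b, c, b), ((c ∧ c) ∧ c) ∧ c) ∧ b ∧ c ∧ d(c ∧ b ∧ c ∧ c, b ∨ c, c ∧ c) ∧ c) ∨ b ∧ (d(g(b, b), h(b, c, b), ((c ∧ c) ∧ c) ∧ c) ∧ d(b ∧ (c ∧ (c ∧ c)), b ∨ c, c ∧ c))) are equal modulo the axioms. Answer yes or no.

Answer: yes — both canonical forms are b ∧ c ∧ c ∧ d(b ∧ c ∧ c ∧ c, b ∨ c, c ∧ c) ∧ d(g(b, b), h(b, c, b), c ∧ c ∧ c ∧ c) ∨ b ∧ d(b ∧ c ∧ c ∧ c, b ∨ c, c ∧ c) ∧ d(g(b, b), h(b, c, b), c ∧ c ∧ c ∧ c) ∨ b ∧ d(b ∧ c ∧ c ∧ c, b ∨ c, c ∧ c) ∧ d(g(b, b), h(b, c, b), c ∧ c ∧ c ∧ c) ∨ b ∧ d(b ∧ c ∧ c ∧ c, b ∨ c, c ∧ c) ∧ d(g(b, b), h(b, c, b), c ∧ c ∧ c ∧ c) ∨ c ∧ d(b ∧ c ∧ c ∧ c, b ∨ c, c ∧ c) ∧ d(g(b, b), h(b, c, b), c ∧ c ∧ c ∧ c) ∨ c ∧ d(b ∧ c ∧ c ∧ c, b ∨ c, c ∧ c) ∧ d(g(b, b), h(b, c, b), c ∧ c ∧ c ∧ c) ∨ h(g(h(b, c, c), b ∧ c ∧ c), g(c ∨ c, b ∨ c), b ∨ b ∨ b ∨ c ∨ c ∨ c)

Derivation:
Left:  h(g(h(b, c, c), (c ∧ c) ∧ b), g(c ∨ c, c ∨ b), c ∨ b ∨ (c ∨ b) ∨ c ∨ b) ∨ d(g(b, b), h(b, c, b), c ∧ c ∧ c ∧ c) ∧ (c ∧ d((c ∧ c) ∧ b ∧ c, c ∨ b, c ∧ c)) ∨ (c ∧ d(b ∧ (c ∧ c) ∧ c, b ∨ c, c ∧ c)) ∧ d(g(b, b), h(b, c, b), c ∧ c ∧ c ∧ c) ∨ b ∧ d((c ∧ c) ∧ (b ∧ c), c ∨ b, c ∧ c) ∧ d(g(b, b), h(b, c, b), c ∧ c ∧ c ∧ c) ∨ ((d(g(b, b), h(b, c, b), (c ∧ c) ∧ (c ∧ c)) ∧ b) ∧ c) ∧ c ∧ d(c ∧ b ∧ c ∧ c, c ∨ b, c ∧ c) ∨ d(g(b, b), h(b, c, b), c ∧ c ∧ (c ∧ c)) ∧ (b ∧ d((c ∧ b) ∧ (c ∧ c), b ∨ c, c ∧ c) ∨ b ∧ d(c ∧ c ∧ c ∧ b, c ∨ b, c ∧ c))
  Expand:  h(g(h(b, c, c), b ∧ c ∧ c), g(c ∨ c, b ∨ c), b ∨ b ∨ b ∨ c ∨ c ∨ c) ∨ c ∧ d(b ∧ c ∧ c ∧ c, b ∨ c, c ∧ c) ∧ d(g(b, b), h(b, c, b), c ∧ c ∧ c ∧ c) ∨ c ∧ d(b ∧ c ∧ c ∧ c, b ∨ c, c ∧ c) ∧ d(g(b, b), h(b, c, b), c ∧ c ∧ c ∧ c) ∨ b ∧ d(b ∧ c ∧ c ∧ c, b ∨ c, c ∧ c) ∧ d(g(b, b), h(b, c, b), c ∧ c ∧ c ∧ c) ∨ b ∧ c ∧ c ∧ d(b ∧ c ∧ c ∧ c, b ∨ c, c ∧ c) ∧ d(g(b, b), h(b, c, b), c ∧ c ∧ c ∧ c) ∨ b ∧ d(b ∧ c ∧ c ∧ c, b ∨ c, c ∧ c) ∧ d(g(b, b), h(b, c, b), c ∧ c ∧ c ∧ c) ∨ b ∧ d(b ∧ c ∧ c ∧ c, b ∨ c, c ∧ c) ∧ d(g(b, b), h(b, c, b), c ∧ c ∧ c ∧ c)
  Order the arguments:  b ∧ c ∧ c ∧ d(b ∧ c ∧ c ∧ c, b ∨ c, c ∧ c) ∧ d(g(b, b), h(b, c, b), c ∧ c ∧ c ∧ c) ∨ b ∧ d(b ∧ c ∧ c ∧ c, b ∨ c, c ∧ c) ∧ d(g(b, b), h(b, c, b), c ∧ c ∧ c ∧ c) ∨ b ∧ d(b ∧ c ∧ c ∧ c, b ∨ c, c ∧ c) ∧ d(g(b, b), h(b, c, b), c ∧ c ∧ c ∧ c) ∨ b ∧ d(b ∧ c ∧ c ∧ c, b ∨ c, c ∧ c) ∧ d(g(b, b), h(b, c, b), c ∧ c ∧ c ∧ c) ∨ c ∧ d(b ∧ c ∧ c ∧ c, b ∨ c, c ∧ c) ∧ d(g(b, b), h(b, c, b), c ∧ c ∧ c ∧ c) ∨ c ∧ d(b ∧ c ∧ c ∧ c, b ∨ c, c ∧ c) ∧ d(g(b, b), h(b, c, b), c ∧ c ∧ c ∧ c) ∨ h(g(h(b, c, c), b ∧ c ∧ c), g(c ∨ c, b ∨ c), b ∨ b ∨ b ∨ c ∨ c ∨ c)
Right:  ((d(c ∧ (c ∧ b) ∧ c, b ∨ c, c ∧ c) ∧ d(g(b, b), h(b, c, b), c ∧ c ∧ (c ∧ c))) ∧ c ∨ (h(g(h(b, c, c), c ∧ (b ∧ c)), g(c ∨ c, b ∨ c), c ∨ c ∨ c ∨ (b ∨ b) ∨ b) ∨ (b ∧ d((c ∧ c) ∧ c ∧ b, c ∨ b, c ∧ c)) ∧ d(g(b, b), h(b, c, b), c ∧ c ∧ c ∧ c))) ∨ d(c ∧ b ∧ c ∧ c, b ∨ c, c ∧ c) ∧ d(g(b, b), h(b, c, b), ((c ∧ c) ∧ c) ∧ c) ∧ b ∨ ((d(b ∧ c ∧ c ∧ c, b ∨ c, c ∧ c) ∧ c ∧ d(g(b, b), h(b, c, b), (c ∧ c) ∧ c ∧ c) ∨ d(g(b, b), h(b, c, b), ((c ∧ c) ∧ c) ∧ c) ∧ b ∧ c ∧ d(c ∧ b ∧ c ∧ c, b ∨ c, c ∧ c) ∧ c) ∨ b ∧ (d(g(b, b), h(b, c, b), ((c ∧ c) ∧ c) ∧ c) ∧ d(b ∧ (c ∧ (c ∧ c)), b ∨ c, c ∧ c)))
  Merge nested applications:  c ∧ d(b ∧ c ∧ c ∧ c, b ∨ c, c ∧ c) ∧ d(g(b, b), h(b, c, b), c ∧ c ∧ c ∧ c) ∨ h(g(h(b, c, c), b ∧ c ∧ c), g(c ∨ c, b ∨ c), b ∨ b ∨ b ∨ c ∨ c ∨ c) ∨ b ∧ d(b ∧ c ∧ c ∧ c, b ∨ c, c ∧ c) ∧ d(g(b, b), h(b, c, b), c ∧ c ∧ c ∧ c) ∨ b ∧ d(b ∧ c ∧ c ∧ c, b ∨ c, c ∧ c) ∧ d(g(b, b), h(b, c, b), c ∧ c ∧ c ∧ c) ∨ c ∧ d(b ∧ c ∧ c ∧ c, b ∨ c, c ∧ c) ∧ d(g(b, b), h(b, c, b), c ∧ c ∧ c ∧ c) ∨ b ∧ c ∧ c ∧ d(b ∧ c ∧ c ∧ c, b ∨ c, c ∧ c) ∧ d(g(b, b), h(b, c, b), c ∧ c ∧ c ∧ c) ∨ b ∧ d(b ∧ c ∧ c ∧ c, b ∨ c, c ∧ c) ∧ d(g(b, b), h(b, c, b), c ∧ c ∧ c ∧ c)
  Sort arguments:  b ∧ c ∧ c ∧ d(b ∧ c ∧ c ∧ c, b ∨ c, c ∧ c) ∧ d(g(b, b), h(b, c, b), c ∧ c ∧ c ∧ c) ∨ b ∧ d(b ∧ c ∧ c ∧ c, b ∨ c, c ∧ c) ∧ d(g(b, b), h(b, c, b), c ∧ c ∧ c ∧ c) ∨ b ∧ d(b ∧ c ∧ c ∧ c, b ∨ c, c ∧ c) ∧ d(g(b, b), h(b, c, b), c ∧ c ∧ c ∧ c) ∨ b ∧ d(b ∧ c ∧ c ∧ c, b ∨ c, c ∧ c) ∧ d(g(b, b), h(b, c, b), c ∧ c ∧ c ∧ c) ∨ c ∧ d(b ∧ c ∧ c ∧ c, b ∨ c, c ∧ c) ∧ d(g(b, b), h(b, c, b), c ∧ c ∧ c ∧ c) ∨ c ∧ d(b ∧ c ∧ c ∧ c, b ∨ c, c ∧ c) ∧ d(g(b, b), h(b, c, b), c ∧ c ∧ c ∧ c) ∨ h(g(h(b, c, c), b ∧ c ∧ c), g(c ∨ c, b ∨ c), b ∨ b ∨ b ∨ c ∨ c ∨ c)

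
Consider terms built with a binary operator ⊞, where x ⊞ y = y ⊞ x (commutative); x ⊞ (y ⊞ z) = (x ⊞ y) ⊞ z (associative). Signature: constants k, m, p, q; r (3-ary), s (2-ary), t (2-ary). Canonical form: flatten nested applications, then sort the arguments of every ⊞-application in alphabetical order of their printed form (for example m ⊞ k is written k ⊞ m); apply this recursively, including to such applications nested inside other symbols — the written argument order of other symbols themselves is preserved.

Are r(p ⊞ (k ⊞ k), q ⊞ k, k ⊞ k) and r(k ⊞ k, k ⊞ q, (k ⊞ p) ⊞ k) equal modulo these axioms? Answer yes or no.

Left:  r(p ⊞ (k ⊞ k), q ⊞ k, k ⊞ k)
  Work inside:  p ⊞ (k ⊞ k)
  Flatten:  p ⊞ k ⊞ k
  Order the arguments:  k ⊞ k ⊞ p
  Rebuild:  r(k ⊞ k ⊞ p, k ⊞ q, k ⊞ k)
Right:  r(k ⊞ k, k ⊞ q, (k ⊞ p) ⊞ k)
  Work inside:  (k ⊞ p) ⊞ k
  Merge nested applications:  k ⊞ p ⊞ k
  Sort arguments:  k ⊞ k ⊞ p
  Put back:  r(k ⊞ k, k ⊞ q, k ⊞ k ⊞ p)

Answer: no — r(k ⊞ k ⊞ p, k ⊞ q, k ⊞ k) vs r(k ⊞ k, k ⊞ q, k ⊞ k ⊞ p)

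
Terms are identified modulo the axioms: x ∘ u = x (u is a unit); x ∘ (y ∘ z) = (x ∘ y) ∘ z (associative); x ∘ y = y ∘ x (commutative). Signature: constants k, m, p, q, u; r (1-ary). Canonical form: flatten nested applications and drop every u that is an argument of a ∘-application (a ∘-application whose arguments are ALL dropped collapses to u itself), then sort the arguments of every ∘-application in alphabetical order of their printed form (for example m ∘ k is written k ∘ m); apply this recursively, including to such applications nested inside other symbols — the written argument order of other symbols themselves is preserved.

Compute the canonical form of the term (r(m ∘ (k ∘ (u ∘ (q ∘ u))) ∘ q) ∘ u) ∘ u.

Un-nest:  r(m ∘ (k ∘ (u ∘ (q ∘ u))) ∘ q) ∘ u ∘ u
Inside:  r(m ∘ (k ∘ (u ∘ (q ∘ u))) ∘ q)  →  r(k ∘ m ∘ q ∘ q)
Units out:  drop u (×2)
Order the arguments:  r(k ∘ m ∘ q ∘ q)

Answer: r(k ∘ m ∘ q ∘ q)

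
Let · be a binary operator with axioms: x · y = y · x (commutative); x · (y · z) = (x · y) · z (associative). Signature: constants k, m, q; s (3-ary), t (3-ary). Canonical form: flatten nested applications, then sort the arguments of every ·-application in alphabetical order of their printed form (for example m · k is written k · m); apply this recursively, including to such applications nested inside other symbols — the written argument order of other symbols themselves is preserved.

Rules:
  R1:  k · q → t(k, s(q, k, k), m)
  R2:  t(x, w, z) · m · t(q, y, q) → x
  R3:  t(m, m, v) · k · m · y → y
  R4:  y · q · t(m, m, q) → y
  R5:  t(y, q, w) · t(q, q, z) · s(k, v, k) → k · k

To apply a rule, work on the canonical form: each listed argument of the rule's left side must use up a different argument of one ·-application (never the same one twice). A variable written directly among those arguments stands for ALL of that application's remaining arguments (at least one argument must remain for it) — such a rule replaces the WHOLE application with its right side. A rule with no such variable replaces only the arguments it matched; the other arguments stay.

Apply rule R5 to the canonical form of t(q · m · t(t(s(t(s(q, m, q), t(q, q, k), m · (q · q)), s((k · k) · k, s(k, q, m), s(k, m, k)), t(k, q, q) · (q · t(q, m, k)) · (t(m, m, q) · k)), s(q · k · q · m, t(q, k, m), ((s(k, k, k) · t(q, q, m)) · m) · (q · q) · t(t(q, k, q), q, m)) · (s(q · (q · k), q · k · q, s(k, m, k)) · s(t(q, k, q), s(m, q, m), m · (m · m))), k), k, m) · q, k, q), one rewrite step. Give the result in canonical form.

Canonical form:  t(m · q · q · t(t(s(t(s(q, m, q), t(q, q, k), m · q · q), s(k · k · k, s(k, q, m), s(k, m, k)), k · q · t(k, q, q) · t(m, m, q) · t(q, m, k)), s(k · m · q · q, t(q, k, m), m · q · q · s(k, k, k) · t(q, q, m) · t(t(q, k, q), q, m)) · s(k · q · q, k · q · q, s(k, m, k)) · s(t(q, k, q), s(m, q, m), m · m · m), k), k, m), k, q)
Match R5:  consume s(k, k, k), t(q, q, m), t(t(q, k, q), q, m);  v := k, w := m, y := t(q, k, q), z := m
Giving:  t(m · q · q · t(t(s(t(s(q, m, q), t(q, q, k), m · q · q), s(k · k · k, s(k, q, m), s(k, m, k)), k · q · t(k, q, q) · t(m, m, q) · t(q, m, k)), s(k · m · q · q, t(q, k, m), k · k · m · q · q) · s(k · q · q, k · q · q, s(k, m, k)) · s(t(q, k, q), s(m, q, m), m · m · m), k), k, m), k, q)

Answer: t(m · q · q · t(t(s(t(s(q, m, q), t(q, q, k), m · q · q), s(k · k · k, s(k, q, m), s(k, m, k)), k · q · t(k, q, q) · t(m, m, q) · t(q, m, k)), s(k · m · q · q, t(q, k, m), k · k · m · q · q) · s(k · q · q, k · q · q, s(k, m, k)) · s(t(q, k, q), s(m, q, m), m · m · m), k), k, m), k, q)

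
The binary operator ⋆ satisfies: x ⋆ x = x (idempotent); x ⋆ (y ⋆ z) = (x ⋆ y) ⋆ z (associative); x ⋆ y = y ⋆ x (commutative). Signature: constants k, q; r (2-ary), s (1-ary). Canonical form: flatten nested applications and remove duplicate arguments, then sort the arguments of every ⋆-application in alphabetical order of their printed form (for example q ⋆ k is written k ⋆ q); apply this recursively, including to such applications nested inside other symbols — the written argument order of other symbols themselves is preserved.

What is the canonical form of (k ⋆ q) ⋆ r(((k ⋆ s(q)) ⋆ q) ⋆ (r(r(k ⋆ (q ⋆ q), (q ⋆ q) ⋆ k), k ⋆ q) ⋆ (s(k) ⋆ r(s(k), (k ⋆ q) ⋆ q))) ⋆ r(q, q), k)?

Merge nested applications:  k ⋆ q ⋆ r(((k ⋆ s(q)) ⋆ q) ⋆ (r(r(k ⋆ (q ⋆ q), (q ⋆ q) ⋆ k), k ⋆ q) ⋆ (s(k) ⋆ r(s(k), (k ⋆ q) ⋆ q))) ⋆ r(q, q), k)
Inside:  r(((k ⋆ s(q)) ⋆ q) ⋆ (r(r(k ⋆ (q ⋆ q), (q ⋆ q) ⋆ k), k ⋆ q) ⋆ (s(k) ⋆ r(s(k), (k ⋆ q) ⋆ q))) ⋆ r(q, q), k)  →  r(k ⋆ q ⋆ r(q, q) ⋆ r(r(k ⋆ q, k ⋆ q), k ⋆ q) ⋆ r(s(k), k ⋆ q) ⋆ s(k) ⋆ s(q), k)
Order the arguments:  k ⋆ q ⋆ r(k ⋆ q ⋆ r(q, q) ⋆ r(r(k ⋆ q, k ⋆ q), k ⋆ q) ⋆ r(s(k), k ⋆ q) ⋆ s(k) ⋆ s(q), k)

Answer: k ⋆ q ⋆ r(k ⋆ q ⋆ r(q, q) ⋆ r(r(k ⋆ q, k ⋆ q), k ⋆ q) ⋆ r(s(k), k ⋆ q) ⋆ s(k) ⋆ s(q), k)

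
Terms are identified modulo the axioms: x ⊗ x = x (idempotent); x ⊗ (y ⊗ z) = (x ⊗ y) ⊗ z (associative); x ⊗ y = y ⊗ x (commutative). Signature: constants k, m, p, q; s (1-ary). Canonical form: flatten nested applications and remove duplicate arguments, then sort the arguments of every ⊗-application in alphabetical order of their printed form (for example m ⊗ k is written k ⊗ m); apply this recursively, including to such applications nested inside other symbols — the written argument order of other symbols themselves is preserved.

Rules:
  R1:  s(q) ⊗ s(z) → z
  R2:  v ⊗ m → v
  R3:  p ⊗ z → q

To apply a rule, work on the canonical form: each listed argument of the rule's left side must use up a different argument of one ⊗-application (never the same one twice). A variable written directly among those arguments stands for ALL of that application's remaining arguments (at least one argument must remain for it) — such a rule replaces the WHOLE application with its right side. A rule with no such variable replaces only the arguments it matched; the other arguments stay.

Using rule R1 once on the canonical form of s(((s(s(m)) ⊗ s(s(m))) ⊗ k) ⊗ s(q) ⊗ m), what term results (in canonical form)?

Canonical form:  s(k ⊗ m ⊗ s(q) ⊗ s(s(m)))
R1 matches:  uses s(q), s(s(m));  z := s(m)
Result:  s(k ⊗ m ⊗ s(m))

Answer: s(k ⊗ m ⊗ s(m))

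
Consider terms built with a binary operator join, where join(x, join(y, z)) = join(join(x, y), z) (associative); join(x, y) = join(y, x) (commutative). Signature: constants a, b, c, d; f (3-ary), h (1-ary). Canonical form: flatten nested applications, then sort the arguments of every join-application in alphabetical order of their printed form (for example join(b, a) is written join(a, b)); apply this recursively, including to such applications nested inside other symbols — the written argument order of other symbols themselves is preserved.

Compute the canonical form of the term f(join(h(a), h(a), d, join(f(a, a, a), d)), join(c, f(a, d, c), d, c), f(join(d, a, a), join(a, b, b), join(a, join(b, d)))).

Focus inside:  join(h(a), h(a), d, join(f(a, a, a), d))
Merge nested applications:  join(h(a), h(a), d, f(a, a, a), d)
Sort arguments:  join(d, d, f(a, a, a), h(a), h(a))
Put back:  f(join(d, d, f(a, a, a), h(a), h(a)), join(c, c, d, f(a, d, c)), f(join(a, a, d), join(a, b, b), join(a, b, d)))

Answer: f(join(d, d, f(a, a, a), h(a), h(a)), join(c, c, d, f(a, d, c)), f(join(a, a, d), join(a, b, b), join(a, b, d)))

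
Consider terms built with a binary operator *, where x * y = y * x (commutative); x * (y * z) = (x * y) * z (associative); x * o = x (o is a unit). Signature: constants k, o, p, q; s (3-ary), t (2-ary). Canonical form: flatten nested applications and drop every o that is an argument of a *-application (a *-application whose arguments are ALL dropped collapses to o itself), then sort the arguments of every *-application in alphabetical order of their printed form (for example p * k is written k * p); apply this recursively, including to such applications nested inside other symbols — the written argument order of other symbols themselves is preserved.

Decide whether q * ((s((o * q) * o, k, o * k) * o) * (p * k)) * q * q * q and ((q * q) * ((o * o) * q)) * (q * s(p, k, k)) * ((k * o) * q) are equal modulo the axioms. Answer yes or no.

Answer: no — k * p * q * q * q * q * s(q, k, k) vs k * q * q * q * q * q * s(p, k, k)

Derivation:
Left:  q * ((s((o * q) * o, k, o * k) * o) * (p * k)) * q * q * q
  Un-nest:  q * s((o * q) * o, k, o * k) * o * p * k * q * q * q
  Simplify inside:  s((o * q) * o, k, o * k)  →  s(q, k, k)
  Drop the unit:  drop o
  Sort:  k * p * q * q * q * q * s(q, k, k)
Right:  ((q * q) * ((o * o) * q)) * (q * s(p, k, k)) * ((k * o) * q)
  Un-nest:  q * q * o * o * q * q * s(p, k, k) * k * o * q
  Unit:  drop o (×3)
  Sort arguments:  k * q * q * q * q * q * s(p, k, k)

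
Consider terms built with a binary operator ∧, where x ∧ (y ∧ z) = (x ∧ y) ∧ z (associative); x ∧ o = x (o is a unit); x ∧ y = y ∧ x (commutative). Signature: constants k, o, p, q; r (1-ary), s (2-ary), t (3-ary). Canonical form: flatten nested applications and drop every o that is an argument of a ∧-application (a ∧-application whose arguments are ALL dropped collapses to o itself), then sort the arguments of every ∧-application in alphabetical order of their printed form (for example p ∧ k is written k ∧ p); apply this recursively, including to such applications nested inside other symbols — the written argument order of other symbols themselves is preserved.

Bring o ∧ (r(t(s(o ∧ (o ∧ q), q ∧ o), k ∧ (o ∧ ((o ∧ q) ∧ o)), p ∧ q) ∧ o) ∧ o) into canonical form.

Flatten:  o ∧ r(t(s(o ∧ (o ∧ q), q ∧ o), k ∧ (o ∧ ((o ∧ q) ∧ o)), p ∧ q) ∧ o) ∧ o
Canonicalize subterm:  r(t(s(o ∧ (o ∧ q), q ∧ o), k ∧ (o ∧ ((o ∧ q) ∧ o)), p ∧ q) ∧ o)  →  r(t(s(q, q), k ∧ q, p ∧ q))
Units out:  drop o (×2)
Sort:  r(t(s(q, q), k ∧ q, p ∧ q))

Answer: r(t(s(q, q), k ∧ q, p ∧ q))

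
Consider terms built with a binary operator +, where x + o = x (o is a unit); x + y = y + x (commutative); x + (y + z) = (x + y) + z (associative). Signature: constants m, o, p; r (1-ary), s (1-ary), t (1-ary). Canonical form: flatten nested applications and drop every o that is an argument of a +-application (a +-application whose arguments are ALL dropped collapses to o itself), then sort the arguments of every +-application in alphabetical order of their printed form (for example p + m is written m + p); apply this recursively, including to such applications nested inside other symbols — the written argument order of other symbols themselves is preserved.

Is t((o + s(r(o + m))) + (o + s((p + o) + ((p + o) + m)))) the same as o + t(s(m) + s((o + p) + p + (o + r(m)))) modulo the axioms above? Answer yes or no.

Answer: no — t(s(m + p + p) + s(r(m))) vs t(s(m) + s(p + p + r(m)))

Derivation:
Left:  t((o + s(r(o + m))) + (o + s((p + o) + ((p + o) + m))))
  Descend into:  (o + s(r(o + m))) + (o + s((p + o) + ((p + o) + m)))
  Flatten:  o + s(r(o + m)) + o + s((p + o) + ((p + o) + m))
  Canonicalize subterm:  s(r(o + m))  →  s(r(m))
  Inside:  s((p + o) + ((p + o) + m))  →  s(m + p + p)
  Unit:  drop o (×2)
  Sort arguments:  s(m + p + p) + s(r(m))
  Put back:  t(s(m + p + p) + s(r(m)))
Right:  o + t(s(m) + s((o + p) + p + (o + r(m))))
  Inside:  t(s(m) + s((o + p) + p + (o + r(m))))  →  t(s(m) + s(p + p + r(m)))
  Units out:  drop o
  Sort arguments:  t(s(m) + s(p + p + r(m)))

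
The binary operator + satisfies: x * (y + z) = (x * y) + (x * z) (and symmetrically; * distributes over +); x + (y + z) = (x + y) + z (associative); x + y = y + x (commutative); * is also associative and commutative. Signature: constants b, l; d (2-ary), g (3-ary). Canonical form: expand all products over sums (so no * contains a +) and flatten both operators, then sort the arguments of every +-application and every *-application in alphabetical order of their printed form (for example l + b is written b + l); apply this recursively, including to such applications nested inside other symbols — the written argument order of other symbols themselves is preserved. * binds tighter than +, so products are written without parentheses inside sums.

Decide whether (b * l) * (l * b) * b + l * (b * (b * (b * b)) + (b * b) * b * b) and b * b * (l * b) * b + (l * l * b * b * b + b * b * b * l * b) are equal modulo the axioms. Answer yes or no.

Answer: yes — both canonical forms are b * b * b * b * l + b * b * b * b * l + b * b * b * l * l

Derivation:
Left:  (b * l) * (l * b) * b + l * (b * (b * (b * b)) + (b * b) * b * b)
  Distribute:  b * b * b * l * l + b * b * b * b * l + b * b * b * b * l
  Sort arguments:  b * b * b * b * l + b * b * b * b * l + b * b * b * l * l
Right:  b * b * (l * b) * b + (l * l * b * b * b + b * b * b * l * b)
  Merge nested applications:  b * b * b * b * l + b * b * b * l * l + b * b * b * b * l
  Order the arguments:  b * b * b * b * l + b * b * b * b * l + b * b * b * l * l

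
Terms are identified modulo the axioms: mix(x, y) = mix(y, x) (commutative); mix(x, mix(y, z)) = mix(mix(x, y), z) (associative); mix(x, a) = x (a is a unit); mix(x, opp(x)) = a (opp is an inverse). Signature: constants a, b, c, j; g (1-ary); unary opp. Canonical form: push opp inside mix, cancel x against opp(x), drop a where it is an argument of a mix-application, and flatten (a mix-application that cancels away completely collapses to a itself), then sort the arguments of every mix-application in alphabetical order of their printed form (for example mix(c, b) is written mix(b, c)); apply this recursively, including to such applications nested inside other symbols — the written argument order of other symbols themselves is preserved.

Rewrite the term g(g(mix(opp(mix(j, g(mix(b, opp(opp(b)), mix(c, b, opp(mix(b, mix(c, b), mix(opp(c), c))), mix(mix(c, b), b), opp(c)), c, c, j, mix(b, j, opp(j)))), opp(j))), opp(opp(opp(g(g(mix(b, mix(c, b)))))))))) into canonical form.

Descend into:  mix(opp(mix(j, g(mix(b, opp(opp(b)), mix(c, b, opp(mix(b, mix(c, b), mix(opp(c), c))), mix(mix(c, b), b), opp(c)), c, c, j, mix(b, j, opp(j)))), opp(j))), opp(opp(opp(g(g(mix(b, mix(c, b))))))))
Push opp inside:  distribute opp over mix and collapse double opp
Inverses cancel:  j cancels
Combine occurrences:  mix(opp(g(mix(b, b, b, b, c, c, j))), opp(g(g(mix(b, b, c)))))
Sort arguments:  mix(opp(g(g(mix(b, b, c)))), opp(g(mix(b, b, b, b, c, c, j))))
Reassemble:  g(g(mix(opp(g(g(mix(b, b, c)))), opp(g(mix(b, b, b, b, c, c, j))))))

Answer: g(g(mix(opp(g(g(mix(b, b, c)))), opp(g(mix(b, b, b, b, c, c, j))))))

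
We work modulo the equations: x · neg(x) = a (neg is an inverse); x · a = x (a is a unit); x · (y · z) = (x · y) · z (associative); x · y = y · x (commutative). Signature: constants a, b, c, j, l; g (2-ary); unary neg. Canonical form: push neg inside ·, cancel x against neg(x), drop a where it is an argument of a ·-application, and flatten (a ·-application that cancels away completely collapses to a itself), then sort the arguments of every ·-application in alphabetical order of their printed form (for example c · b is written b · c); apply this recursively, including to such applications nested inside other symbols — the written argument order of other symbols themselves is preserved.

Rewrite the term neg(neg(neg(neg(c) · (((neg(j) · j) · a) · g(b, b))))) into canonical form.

Answer: c · neg(g(b, b))

Derivation:
Push neg inside:  distribute neg over · and collapse double neg
Inverses cancel:  j cancels
Collect:  c · neg(g(b, b))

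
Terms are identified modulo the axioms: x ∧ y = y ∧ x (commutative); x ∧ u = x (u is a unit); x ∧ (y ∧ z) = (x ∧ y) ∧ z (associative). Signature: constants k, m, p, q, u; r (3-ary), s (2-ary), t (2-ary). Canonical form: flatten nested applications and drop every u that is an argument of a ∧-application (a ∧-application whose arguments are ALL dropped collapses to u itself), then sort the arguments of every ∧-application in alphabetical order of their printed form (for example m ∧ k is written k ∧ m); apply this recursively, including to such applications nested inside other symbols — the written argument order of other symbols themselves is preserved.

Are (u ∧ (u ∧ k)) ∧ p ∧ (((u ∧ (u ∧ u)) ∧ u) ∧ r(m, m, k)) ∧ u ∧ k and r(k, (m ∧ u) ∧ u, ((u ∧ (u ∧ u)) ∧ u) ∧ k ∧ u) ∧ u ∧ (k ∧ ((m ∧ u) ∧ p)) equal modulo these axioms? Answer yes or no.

Left:  (u ∧ (u ∧ k)) ∧ p ∧ (((u ∧ (u ∧ u)) ∧ u) ∧ r(m, m, k)) ∧ u ∧ k
  Un-nest:  u ∧ u ∧ k ∧ p ∧ u ∧ u ∧ u ∧ u ∧ r(m, m, k) ∧ u ∧ k
  Unit:  drop u (×7)
  Order the arguments:  k ∧ k ∧ p ∧ r(m, m, k)
Right:  r(k, (m ∧ u) ∧ u, ((u ∧ (u ∧ u)) ∧ u) ∧ k ∧ u) ∧ u ∧ (k ∧ ((m ∧ u) ∧ p))
  Un-nest:  r(k, (m ∧ u) ∧ u, ((u ∧ (u ∧ u)) ∧ u) ∧ k ∧ u) ∧ u ∧ k ∧ m ∧ u ∧ p
  Inside:  r(k, (m ∧ u) ∧ u, ((u ∧ (u ∧ u)) ∧ u) ∧ k ∧ u)  →  r(k, m, k)
  Drop the unit:  drop u (×2)
  Sort arguments:  k ∧ m ∧ p ∧ r(k, m, k)

Answer: no — k ∧ k ∧ p ∧ r(m, m, k) vs k ∧ m ∧ p ∧ r(k, m, k)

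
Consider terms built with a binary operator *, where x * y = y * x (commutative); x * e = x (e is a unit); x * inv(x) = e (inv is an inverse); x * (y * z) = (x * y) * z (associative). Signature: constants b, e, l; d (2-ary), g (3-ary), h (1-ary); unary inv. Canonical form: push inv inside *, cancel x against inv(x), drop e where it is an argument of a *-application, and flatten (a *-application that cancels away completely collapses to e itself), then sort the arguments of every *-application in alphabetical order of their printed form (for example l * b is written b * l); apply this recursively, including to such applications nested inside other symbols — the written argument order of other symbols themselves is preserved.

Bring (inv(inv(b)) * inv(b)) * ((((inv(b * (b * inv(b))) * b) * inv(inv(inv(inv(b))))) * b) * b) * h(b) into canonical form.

Push inv inside:  distribute inv over * and collapse double inv
Combine occurrences:  b * b * b * h(b)

Answer: b * b * b * h(b)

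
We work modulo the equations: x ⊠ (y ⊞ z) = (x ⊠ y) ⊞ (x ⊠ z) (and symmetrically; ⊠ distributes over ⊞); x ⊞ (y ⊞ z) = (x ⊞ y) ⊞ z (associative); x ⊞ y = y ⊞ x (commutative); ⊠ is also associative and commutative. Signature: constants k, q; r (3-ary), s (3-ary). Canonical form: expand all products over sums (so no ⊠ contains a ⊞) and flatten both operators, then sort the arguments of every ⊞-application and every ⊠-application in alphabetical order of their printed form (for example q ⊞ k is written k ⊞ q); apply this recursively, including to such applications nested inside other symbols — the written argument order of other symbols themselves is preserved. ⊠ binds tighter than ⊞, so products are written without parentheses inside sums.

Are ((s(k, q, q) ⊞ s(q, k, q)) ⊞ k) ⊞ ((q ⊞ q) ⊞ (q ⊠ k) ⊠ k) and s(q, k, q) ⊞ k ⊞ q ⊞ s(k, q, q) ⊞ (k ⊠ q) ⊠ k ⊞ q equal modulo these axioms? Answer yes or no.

Answer: yes — both canonical forms are k ⊞ k ⊠ k ⊠ q ⊞ q ⊞ q ⊞ s(k, q, q) ⊞ s(q, k, q)

Derivation:
Left:  ((s(k, q, q) ⊞ s(q, k, q)) ⊞ k) ⊞ ((q ⊞ q) ⊞ (q ⊠ k) ⊠ k)
  Flatten:  s(k, q, q) ⊞ s(q, k, q) ⊞ k ⊞ q ⊞ q ⊞ k ⊠ k ⊠ q
  Order the arguments:  k ⊞ k ⊠ k ⊠ q ⊞ q ⊞ q ⊞ s(k, q, q) ⊞ s(q, k, q)
Right:  s(q, k, q) ⊞ k ⊞ q ⊞ s(k, q, q) ⊞ (k ⊠ q) ⊠ k ⊞ q
  Un-nest:  s(q, k, q) ⊞ k ⊞ q ⊞ s(k, q, q) ⊞ k ⊠ k ⊠ q ⊞ q
  Sort arguments:  k ⊞ k ⊠ k ⊠ q ⊞ q ⊞ q ⊞ s(k, q, q) ⊞ s(q, k, q)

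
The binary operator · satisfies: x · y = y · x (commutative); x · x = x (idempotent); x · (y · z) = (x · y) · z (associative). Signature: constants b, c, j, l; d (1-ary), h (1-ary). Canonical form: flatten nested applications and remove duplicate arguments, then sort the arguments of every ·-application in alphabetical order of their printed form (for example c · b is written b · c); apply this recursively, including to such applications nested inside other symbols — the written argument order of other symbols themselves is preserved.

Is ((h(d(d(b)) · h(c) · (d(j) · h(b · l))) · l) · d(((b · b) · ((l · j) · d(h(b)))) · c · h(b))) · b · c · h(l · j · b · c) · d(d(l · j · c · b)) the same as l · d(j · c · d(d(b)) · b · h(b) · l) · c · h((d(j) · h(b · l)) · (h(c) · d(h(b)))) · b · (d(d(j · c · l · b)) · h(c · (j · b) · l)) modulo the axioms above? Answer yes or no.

Answer: no — b · c · d(b · c · d(h(b)) · h(b) · j · l) · d(d(b · c · j · l)) · h(b · c · j · l) · h(d(d(b)) · d(j) · h(b · l) · h(c)) · l vs b · c · d(b · c · d(d(b)) · h(b) · j · l) · d(d(b · c · j · l)) · h(b · c · j · l) · h(d(h(b)) · d(j) · h(b · l) · h(c)) · l

Derivation:
Left:  ((h(d(d(b)) · h(c) · (d(j) · h(b · l))) · l) · d(((b · b) · ((l · j) · d(h(b)))) · c · h(b))) · b · c · h(l · j · b · c) · d(d(l · j · c · b))
  Un-nest:  h(d(d(b)) · h(c) · (d(j) · h(b · l))) · l · d(((b · b) · ((l · j) · d(h(b)))) · c · h(b)) · b · c · h(l · j · b · c) · d(d(l · j · c · b))
  Canonicalize subterm:  h(d(d(b)) · h(c) · (d(j) · h(b · l)))  →  h(d(d(b)) · d(j) · h(b · l) · h(c))
  Inside:  d(((b · b) · ((l · j) · d(h(b)))) · c · h(b))  →  d(b · c · d(h(b)) · h(b) · j · l)
  Inside:  h(l · j · b · c)  →  h(b · c · j · l)
  Order the arguments:  b · c · d(b · c · d(h(b)) · h(b) · j · l) · d(d(b · c · j · l)) · h(b · c · j · l) · h(d(d(b)) · d(j) · h(b · l) · h(c)) · l
Right:  l · d(j · c · d(d(b)) · b · h(b) · l) · c · h((d(j) · h(b · l)) · (h(c) · d(h(b)))) · b · (d(d(j · c · l · b)) · h(c · (j · b) · l))
  Merge nested applications:  l · d(j · c · d(d(b)) · b · h(b) · l) · c · h((d(j) · h(b · l)) · (h(c) · d(h(b)))) · b · d(d(j · c · l · b)) · h(c · (j · b) · l)
  Canonicalize subterm:  d(j · c · d(d(b)) · b · h(b) · l)  →  d(b · c · d(d(b)) · h(b) · j · l)
  Simplify inside:  h((d(j) · h(b · l)) · (h(c) · d(h(b))))  →  h(d(h(b)) · d(j) · h(b · l) · h(c))
  Inside:  d(d(j · c · l · b))  →  d(d(b · c · j · l))
  Sort arguments:  b · c · d(b · c · d(d(b)) · h(b) · j · l) · d(d(b · c · j · l)) · h(b · c · j · l) · h(d(h(b)) · d(j) · h(b · l) · h(c)) · l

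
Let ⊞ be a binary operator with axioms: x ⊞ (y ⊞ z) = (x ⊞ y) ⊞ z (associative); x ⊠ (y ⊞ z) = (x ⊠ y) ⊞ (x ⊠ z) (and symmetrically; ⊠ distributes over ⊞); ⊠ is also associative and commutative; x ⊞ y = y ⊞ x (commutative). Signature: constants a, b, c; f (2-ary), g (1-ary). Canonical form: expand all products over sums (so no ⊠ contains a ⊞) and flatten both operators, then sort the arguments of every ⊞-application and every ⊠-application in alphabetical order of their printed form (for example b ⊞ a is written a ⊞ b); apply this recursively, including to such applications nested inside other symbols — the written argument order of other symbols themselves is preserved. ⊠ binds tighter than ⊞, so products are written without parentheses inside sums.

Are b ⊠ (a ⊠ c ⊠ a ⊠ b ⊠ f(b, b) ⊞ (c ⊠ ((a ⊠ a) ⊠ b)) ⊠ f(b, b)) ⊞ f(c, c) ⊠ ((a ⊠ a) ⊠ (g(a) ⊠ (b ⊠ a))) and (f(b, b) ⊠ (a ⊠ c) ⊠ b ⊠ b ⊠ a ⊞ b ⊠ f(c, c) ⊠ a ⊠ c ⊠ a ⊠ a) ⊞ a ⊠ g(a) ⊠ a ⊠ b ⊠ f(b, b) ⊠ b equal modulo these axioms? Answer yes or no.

Answer: no — a ⊠ a ⊠ a ⊠ b ⊠ f(c, c) ⊠ g(a) ⊞ a ⊠ a ⊠ b ⊠ b ⊠ c ⊠ f(b, b) ⊞ a ⊠ a ⊠ b ⊠ b ⊠ c ⊠ f(b, b) vs a ⊠ a ⊠ a ⊠ b ⊠ c ⊠ f(c, c) ⊞ a ⊠ a ⊠ b ⊠ b ⊠ c ⊠ f(b, b) ⊞ a ⊠ a ⊠ b ⊠ b ⊠ f(b, b) ⊠ g(a)

Derivation:
Left:  b ⊠ (a ⊠ c ⊠ a ⊠ b ⊠ f(b, b) ⊞ (c ⊠ ((a ⊠ a) ⊠ b)) ⊠ f(b, b)) ⊞ f(c, c) ⊠ ((a ⊠ a) ⊠ (g(a) ⊠ (b ⊠ a)))
  Expand products over sums:  a ⊠ a ⊠ b ⊠ b ⊠ c ⊠ f(b, b) ⊞ a ⊠ a ⊠ b ⊠ b ⊠ c ⊠ f(b, b) ⊞ a ⊠ a ⊠ a ⊠ b ⊠ f(c, c) ⊠ g(a)
  Sort:  a ⊠ a ⊠ a ⊠ b ⊠ f(c, c) ⊠ g(a) ⊞ a ⊠ a ⊠ b ⊠ b ⊠ c ⊠ f(b, b) ⊞ a ⊠ a ⊠ b ⊠ b ⊠ c ⊠ f(b, b)
Right:  (f(b, b) ⊠ (a ⊠ c) ⊠ b ⊠ b ⊠ a ⊞ b ⊠ f(c, c) ⊠ a ⊠ c ⊠ a ⊠ a) ⊞ a ⊠ g(a) ⊠ a ⊠ b ⊠ f(b, b) ⊠ b
  Merge nested applications:  a ⊠ a ⊠ b ⊠ b ⊠ c ⊠ f(b, b) ⊞ a ⊠ a ⊠ a ⊠ b ⊠ c ⊠ f(c, c) ⊞ a ⊠ a ⊠ b ⊠ b ⊠ f(b, b) ⊠ g(a)
  Sort arguments:  a ⊠ a ⊠ a ⊠ b ⊠ c ⊠ f(c, c) ⊞ a ⊠ a ⊠ b ⊠ b ⊠ c ⊠ f(b, b) ⊞ a ⊠ a ⊠ b ⊠ b ⊠ f(b, b) ⊠ g(a)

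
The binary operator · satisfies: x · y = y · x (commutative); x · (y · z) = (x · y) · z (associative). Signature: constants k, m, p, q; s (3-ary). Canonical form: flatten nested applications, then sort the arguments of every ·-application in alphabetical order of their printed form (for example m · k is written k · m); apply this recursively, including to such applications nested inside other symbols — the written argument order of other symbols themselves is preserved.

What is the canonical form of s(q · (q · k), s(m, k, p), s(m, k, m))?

Answer: s(k · q · q, s(m, k, p), s(m, k, m))

Derivation:
Focus inside:  q · (q · k)
Merge nested applications:  q · q · k
Order the arguments:  k · q · q
Reassemble:  s(k · q · q, s(m, k, p), s(m, k, m))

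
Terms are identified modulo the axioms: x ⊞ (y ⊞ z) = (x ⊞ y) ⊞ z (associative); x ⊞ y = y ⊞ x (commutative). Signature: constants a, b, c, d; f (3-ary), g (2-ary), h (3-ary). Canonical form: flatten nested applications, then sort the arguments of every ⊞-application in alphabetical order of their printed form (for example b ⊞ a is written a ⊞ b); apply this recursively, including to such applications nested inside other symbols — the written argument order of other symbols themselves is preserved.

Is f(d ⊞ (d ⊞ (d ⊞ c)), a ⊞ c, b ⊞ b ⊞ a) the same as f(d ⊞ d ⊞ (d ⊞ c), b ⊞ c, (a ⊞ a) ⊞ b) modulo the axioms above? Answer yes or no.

Left:  f(d ⊞ (d ⊞ (d ⊞ c)), a ⊞ c, b ⊞ b ⊞ a)
  Focus inside:  d ⊞ (d ⊞ (d ⊞ c))
  Flatten:  d ⊞ d ⊞ d ⊞ c
  Sort arguments:  c ⊞ d ⊞ d ⊞ d
  Rebuild:  f(c ⊞ d ⊞ d ⊞ d, a ⊞ c, a ⊞ b ⊞ b)
Right:  f(d ⊞ d ⊞ (d ⊞ c), b ⊞ c, (a ⊞ a) ⊞ b)
  Descend into:  d ⊞ d ⊞ (d ⊞ c)
  Merge nested applications:  d ⊞ d ⊞ d ⊞ c
  Sort:  c ⊞ d ⊞ d ⊞ d
  Put back:  f(c ⊞ d ⊞ d ⊞ d, b ⊞ c, a ⊞ a ⊞ b)

Answer: no — f(c ⊞ d ⊞ d ⊞ d, a ⊞ c, a ⊞ b ⊞ b) vs f(c ⊞ d ⊞ d ⊞ d, b ⊞ c, a ⊞ a ⊞ b)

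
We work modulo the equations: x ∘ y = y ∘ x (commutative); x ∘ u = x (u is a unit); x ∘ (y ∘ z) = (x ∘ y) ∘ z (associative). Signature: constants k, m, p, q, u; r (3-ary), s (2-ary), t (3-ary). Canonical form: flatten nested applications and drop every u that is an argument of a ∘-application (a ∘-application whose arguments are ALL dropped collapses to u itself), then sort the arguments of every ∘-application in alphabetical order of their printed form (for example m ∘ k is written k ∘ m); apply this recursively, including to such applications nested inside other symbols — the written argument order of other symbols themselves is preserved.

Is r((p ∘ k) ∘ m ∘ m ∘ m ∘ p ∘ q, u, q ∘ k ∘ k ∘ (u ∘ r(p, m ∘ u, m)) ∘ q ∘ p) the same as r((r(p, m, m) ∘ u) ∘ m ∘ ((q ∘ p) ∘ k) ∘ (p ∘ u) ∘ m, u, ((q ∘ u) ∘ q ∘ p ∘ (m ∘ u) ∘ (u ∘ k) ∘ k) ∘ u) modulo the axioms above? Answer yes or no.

Answer: no — r(k ∘ m ∘ m ∘ m ∘ p ∘ p ∘ q, u, k ∘ k ∘ p ∘ q ∘ q ∘ r(p, m, m)) vs r(k ∘ m ∘ m ∘ p ∘ p ∘ q ∘ r(p, m, m), u, k ∘ k ∘ m ∘ p ∘ q ∘ q)

Derivation:
Left:  r((p ∘ k) ∘ m ∘ m ∘ m ∘ p ∘ q, u, q ∘ k ∘ k ∘ (u ∘ r(p, m ∘ u, m)) ∘ q ∘ p)
  Descend into:  q ∘ k ∘ k ∘ (u ∘ r(p, m ∘ u, m)) ∘ q ∘ p
  Merge nested applications:  q ∘ k ∘ k ∘ u ∘ r(p, m ∘ u, m) ∘ q ∘ p
  Simplify inside:  r(p, m ∘ u, m)  →  r(p, m, m)
  Units out:  drop u
  Order the arguments:  k ∘ k ∘ p ∘ q ∘ q ∘ r(p, m, m)
  Reassemble:  r(k ∘ m ∘ m ∘ m ∘ p ∘ p ∘ q, u, k ∘ k ∘ p ∘ q ∘ q ∘ r(p, m, m))
Right:  r((r(p, m, m) ∘ u) ∘ m ∘ ((q ∘ p) ∘ k) ∘ (p ∘ u) ∘ m, u, ((q ∘ u) ∘ q ∘ p ∘ (m ∘ u) ∘ (u ∘ k) ∘ k) ∘ u)
  Descend into:  (r(p, m, m) ∘ u) ∘ m ∘ ((q ∘ p) ∘ k) ∘ (p ∘ u) ∘ m
  Flatten:  r(p, m, m) ∘ u ∘ m ∘ q ∘ p ∘ k ∘ p ∘ u ∘ m
  Unit:  drop u (×2)
  Order the arguments:  k ∘ m ∘ m ∘ p ∘ p ∘ q ∘ r(p, m, m)
  Reassemble:  r(k ∘ m ∘ m ∘ p ∘ p ∘ q ∘ r(p, m, m), u, k ∘ k ∘ m ∘ p ∘ q ∘ q)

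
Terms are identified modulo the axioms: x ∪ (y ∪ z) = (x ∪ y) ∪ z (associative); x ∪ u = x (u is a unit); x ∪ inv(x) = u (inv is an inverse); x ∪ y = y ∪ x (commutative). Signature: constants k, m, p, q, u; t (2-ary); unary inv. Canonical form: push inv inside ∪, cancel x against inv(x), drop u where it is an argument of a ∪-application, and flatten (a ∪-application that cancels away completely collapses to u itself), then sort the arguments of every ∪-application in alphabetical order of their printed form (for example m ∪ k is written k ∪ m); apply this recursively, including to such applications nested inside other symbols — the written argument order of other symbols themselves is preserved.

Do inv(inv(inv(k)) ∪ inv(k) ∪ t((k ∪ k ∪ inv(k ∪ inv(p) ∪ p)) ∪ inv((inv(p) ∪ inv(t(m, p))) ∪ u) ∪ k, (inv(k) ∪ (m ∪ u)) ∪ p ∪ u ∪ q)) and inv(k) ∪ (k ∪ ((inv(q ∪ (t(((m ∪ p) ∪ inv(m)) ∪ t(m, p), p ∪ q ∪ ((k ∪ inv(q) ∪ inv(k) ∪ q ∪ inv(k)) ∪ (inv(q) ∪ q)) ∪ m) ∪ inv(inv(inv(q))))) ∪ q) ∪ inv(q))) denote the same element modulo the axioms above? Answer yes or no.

Left:  inv(inv(inv(k)) ∪ inv(k) ∪ t((k ∪ k ∪ inv(k ∪ inv(p) ∪ p)) ∪ inv((inv(p) ∪ inv(t(m, p))) ∪ u) ∪ k, (inv(k) ∪ (m ∪ u)) ∪ p ∪ u ∪ q))
  Push inv inside:  distribute inv over ∪ and collapse double inv
  Cancel inverse pairs:  k cancels
  Collect terms:  inv(t(k ∪ k ∪ p ∪ t(m, p), inv(k) ∪ m ∪ p ∪ q))
Right:  inv(k) ∪ (k ∪ ((inv(q ∪ (t(((m ∪ p) ∪ inv(m)) ∪ t(m, p), p ∪ q ∪ ((k ∪ inv(q) ∪ inv(k) ∪ q ∪ inv(k)) ∪ (inv(q) ∪ q)) ∪ m) ∪ inv(inv(inv(q))))) ∪ q) ∪ inv(q)))
  Push inv inside:  distribute inv over ∪ and collapse double inv
  Cancel:  k cancels; q cancels
  Combine occurrences:  inv(t(p ∪ t(m, p), inv(k) ∪ m ∪ p ∪ q))

Answer: no — inv(t(k ∪ k ∪ p ∪ t(m, p), inv(k) ∪ m ∪ p ∪ q)) vs inv(t(p ∪ t(m, p), inv(k) ∪ m ∪ p ∪ q))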